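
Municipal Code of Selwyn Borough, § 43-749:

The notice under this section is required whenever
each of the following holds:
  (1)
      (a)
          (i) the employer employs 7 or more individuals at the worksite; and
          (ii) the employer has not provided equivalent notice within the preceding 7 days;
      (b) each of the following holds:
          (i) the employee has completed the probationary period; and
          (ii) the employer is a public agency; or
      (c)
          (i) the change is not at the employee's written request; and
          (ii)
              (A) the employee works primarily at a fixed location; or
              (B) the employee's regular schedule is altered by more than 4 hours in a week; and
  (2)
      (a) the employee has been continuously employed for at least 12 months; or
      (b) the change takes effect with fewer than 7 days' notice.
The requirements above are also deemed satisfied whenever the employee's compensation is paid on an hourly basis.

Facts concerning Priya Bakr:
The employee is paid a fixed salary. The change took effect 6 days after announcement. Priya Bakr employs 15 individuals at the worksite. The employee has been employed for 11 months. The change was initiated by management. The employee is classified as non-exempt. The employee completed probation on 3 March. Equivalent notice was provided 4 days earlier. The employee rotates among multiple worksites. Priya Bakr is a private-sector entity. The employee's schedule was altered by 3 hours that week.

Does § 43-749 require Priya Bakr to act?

(i) ≥ 7 at site — satisfied.
(ii) no recent notice — not met.
(a): T AND F → false.
(i) past probation — satisfied.
(ii) public agency — fails.
(b) = T AND F = false.
(i) not employee-requested — met.
(A) fixed location — not satisfied.
(B) schedule shift > 4h — fails.
So (ii) is not satisfied (F OR F).
So (c) is not satisfied (T AND F).
(1): F OR F OR F → false.
(a) tenure ≥ 12 mo. — not satisfied.
(b) < 7 days' notice — holds.
So (2) is satisfied (F OR T).
So Overall is not satisfied (F AND T).
Exception (hourly-paid) — not satisfied.
Result: main false OR exception false → false.

No — not required.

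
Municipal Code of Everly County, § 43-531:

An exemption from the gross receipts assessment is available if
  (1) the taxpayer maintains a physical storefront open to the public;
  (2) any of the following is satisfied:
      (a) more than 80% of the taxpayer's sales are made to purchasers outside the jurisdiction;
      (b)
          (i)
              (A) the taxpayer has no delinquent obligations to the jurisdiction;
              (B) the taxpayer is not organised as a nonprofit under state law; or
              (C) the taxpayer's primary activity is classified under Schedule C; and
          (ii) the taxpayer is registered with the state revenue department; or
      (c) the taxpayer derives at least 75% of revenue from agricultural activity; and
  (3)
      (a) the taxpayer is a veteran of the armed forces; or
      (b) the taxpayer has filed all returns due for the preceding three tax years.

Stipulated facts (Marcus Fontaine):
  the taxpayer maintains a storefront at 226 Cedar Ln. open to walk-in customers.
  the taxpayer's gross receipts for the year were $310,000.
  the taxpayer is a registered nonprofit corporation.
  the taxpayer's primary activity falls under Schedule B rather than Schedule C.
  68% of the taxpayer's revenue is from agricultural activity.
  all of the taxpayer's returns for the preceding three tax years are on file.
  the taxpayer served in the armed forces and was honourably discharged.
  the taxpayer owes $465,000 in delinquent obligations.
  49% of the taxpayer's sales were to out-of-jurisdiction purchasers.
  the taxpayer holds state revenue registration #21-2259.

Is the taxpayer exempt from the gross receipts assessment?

(1) has storefront — met.
(a) >80% out-of-jur. sales — fails.
(A) no delinquency — not satisfied.
(B) not (nonprofit) — not satisfied.
(C) Schedule C activity — fails.
(i): F OR F OR F → false.
(ii) state-registered — met.
So (b) is not satisfied (F AND T).
(c) ≥75% agricultural — not met.
(2) = F OR F OR F = false.
(a) veteran — satisfied.
(b) returns current — holds.
(3) = T OR T = true.
Overall: T AND F AND T → false.

No — not exempt.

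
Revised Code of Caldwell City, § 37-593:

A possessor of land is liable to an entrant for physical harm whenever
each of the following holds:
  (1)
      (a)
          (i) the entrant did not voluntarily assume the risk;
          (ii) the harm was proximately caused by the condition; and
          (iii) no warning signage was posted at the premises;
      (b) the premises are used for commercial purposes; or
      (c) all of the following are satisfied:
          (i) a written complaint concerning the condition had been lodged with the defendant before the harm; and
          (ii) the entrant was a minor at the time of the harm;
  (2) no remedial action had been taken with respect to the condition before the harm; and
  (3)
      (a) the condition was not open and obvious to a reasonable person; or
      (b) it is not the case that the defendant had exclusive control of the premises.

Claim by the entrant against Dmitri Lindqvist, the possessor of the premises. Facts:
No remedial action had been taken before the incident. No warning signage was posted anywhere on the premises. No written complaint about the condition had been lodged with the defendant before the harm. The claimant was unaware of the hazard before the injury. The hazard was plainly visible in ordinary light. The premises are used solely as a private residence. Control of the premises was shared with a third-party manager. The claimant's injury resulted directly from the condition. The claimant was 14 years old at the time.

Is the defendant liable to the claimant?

(i) no assumed risk — met.
(ii) proximate cause — met.
(iii) no signage posted — met.
(a) = T AND T AND T = true.
(b) commercial use — not met.
(i) complaint lodged — not satisfied.
(ii) entrant a minor — holds.
So (c) is not satisfied (F AND T).
(1): T OR F OR F → true.
(2) no remedial action — satisfied.
(a) not open/obvious — not satisfied.
(b) not (exclusive control) — holds.
(3) = F OR T = true.
Overall = T AND T AND T = true.

Yes — liable.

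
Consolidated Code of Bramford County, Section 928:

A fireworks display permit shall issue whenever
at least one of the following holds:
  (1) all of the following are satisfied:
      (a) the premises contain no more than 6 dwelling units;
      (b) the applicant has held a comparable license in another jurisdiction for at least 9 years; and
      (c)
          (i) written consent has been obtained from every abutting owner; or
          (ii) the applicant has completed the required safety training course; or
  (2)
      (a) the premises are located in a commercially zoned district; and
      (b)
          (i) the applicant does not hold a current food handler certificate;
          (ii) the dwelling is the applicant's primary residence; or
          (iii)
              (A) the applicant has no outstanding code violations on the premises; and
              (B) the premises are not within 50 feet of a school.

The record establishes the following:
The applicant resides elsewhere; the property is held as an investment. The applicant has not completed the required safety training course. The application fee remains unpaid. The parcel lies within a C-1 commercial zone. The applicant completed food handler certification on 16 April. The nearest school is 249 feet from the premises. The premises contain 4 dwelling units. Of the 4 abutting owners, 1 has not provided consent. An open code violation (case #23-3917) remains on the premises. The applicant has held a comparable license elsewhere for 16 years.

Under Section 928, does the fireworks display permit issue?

(a) ≤ 6 units — met.
(b) prior license ≥ 9 yr — satisfied.
(i) all abutters consent — not met.
(ii) safety training — not met.
(c): F OR F → false.
(1): T AND T AND F → false.
(a) commercially zoned — holds.
(i) not (food handler cert.) — not satisfied.
(ii) primary residence — fails.
(A) no code violations — not met.
(B) ≥50 ft from school — holds.
(iii) = F AND T = false.
(b): F OR F OR F → false.
(2): T AND F → false.
Overall: F OR F → false.

No — denied.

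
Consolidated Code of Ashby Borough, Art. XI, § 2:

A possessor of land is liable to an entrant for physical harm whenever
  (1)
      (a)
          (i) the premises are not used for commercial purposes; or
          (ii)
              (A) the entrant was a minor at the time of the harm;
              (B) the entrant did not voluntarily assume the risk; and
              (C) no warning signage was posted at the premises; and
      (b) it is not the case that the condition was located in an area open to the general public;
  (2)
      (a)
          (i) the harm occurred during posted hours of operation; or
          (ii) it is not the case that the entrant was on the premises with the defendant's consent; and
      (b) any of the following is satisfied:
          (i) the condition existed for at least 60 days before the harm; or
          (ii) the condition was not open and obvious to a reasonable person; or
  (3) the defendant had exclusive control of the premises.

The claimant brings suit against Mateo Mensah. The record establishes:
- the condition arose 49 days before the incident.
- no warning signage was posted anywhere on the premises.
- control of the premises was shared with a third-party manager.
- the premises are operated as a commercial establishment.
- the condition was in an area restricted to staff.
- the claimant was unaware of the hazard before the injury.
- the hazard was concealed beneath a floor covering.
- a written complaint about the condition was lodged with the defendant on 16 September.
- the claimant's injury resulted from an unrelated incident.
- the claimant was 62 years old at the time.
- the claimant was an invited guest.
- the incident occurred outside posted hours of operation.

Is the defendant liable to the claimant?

No — not liable.

(i) not (commercial use) — not met.
(A) entrant a minor — fails.
(B) no assumed risk — holds.
(C) no signage posted — met.
(ii) = F AND T AND T = false.
(a): F OR F → false.
(b) not (public area) — met.
(1): F AND T → false.
(i) during posted hours — not met.
(ii) not (consent to enter) — not met.
(a) = F OR F = false.
(i) condition ≥60 days old — not met.
(ii) not open/obvious — satisfied.
So (b) is satisfied (F OR T).
(2): F AND T → false.
(3) exclusive control — not met.
Overall = F OR F OR F = false.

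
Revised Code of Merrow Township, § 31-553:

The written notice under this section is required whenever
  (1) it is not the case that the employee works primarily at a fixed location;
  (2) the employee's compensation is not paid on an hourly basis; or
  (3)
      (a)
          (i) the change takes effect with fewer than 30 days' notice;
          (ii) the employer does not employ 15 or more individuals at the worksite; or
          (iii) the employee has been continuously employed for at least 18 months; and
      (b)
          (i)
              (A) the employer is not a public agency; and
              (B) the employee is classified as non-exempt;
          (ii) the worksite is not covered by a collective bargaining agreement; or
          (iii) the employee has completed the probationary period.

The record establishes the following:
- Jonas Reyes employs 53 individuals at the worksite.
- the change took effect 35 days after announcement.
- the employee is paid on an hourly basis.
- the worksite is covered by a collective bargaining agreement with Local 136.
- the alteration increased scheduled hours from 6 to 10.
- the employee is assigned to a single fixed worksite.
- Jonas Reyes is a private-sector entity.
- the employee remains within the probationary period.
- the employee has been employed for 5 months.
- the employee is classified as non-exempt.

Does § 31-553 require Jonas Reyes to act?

No — not required.

(1) not (fixed location) — fails.
(2) not (hourly-paid) — not met.
(i) < 30 days' notice — fails.
(ii) not (≥ 15 at site) — not met.
(iii) tenure ≥ 18 mo. — not satisfied.
So (a) is not satisfied (F OR F OR F).
(A) not (public agency) — met.
(B) non-exempt — satisfied.
(i): T AND T → true.
(ii) no CBA — not satisfied.
(iii) past probation — fails.
(b): T OR F OR F → true.
So (3) is not satisfied (F AND T).
Overall: F OR F OR F → false.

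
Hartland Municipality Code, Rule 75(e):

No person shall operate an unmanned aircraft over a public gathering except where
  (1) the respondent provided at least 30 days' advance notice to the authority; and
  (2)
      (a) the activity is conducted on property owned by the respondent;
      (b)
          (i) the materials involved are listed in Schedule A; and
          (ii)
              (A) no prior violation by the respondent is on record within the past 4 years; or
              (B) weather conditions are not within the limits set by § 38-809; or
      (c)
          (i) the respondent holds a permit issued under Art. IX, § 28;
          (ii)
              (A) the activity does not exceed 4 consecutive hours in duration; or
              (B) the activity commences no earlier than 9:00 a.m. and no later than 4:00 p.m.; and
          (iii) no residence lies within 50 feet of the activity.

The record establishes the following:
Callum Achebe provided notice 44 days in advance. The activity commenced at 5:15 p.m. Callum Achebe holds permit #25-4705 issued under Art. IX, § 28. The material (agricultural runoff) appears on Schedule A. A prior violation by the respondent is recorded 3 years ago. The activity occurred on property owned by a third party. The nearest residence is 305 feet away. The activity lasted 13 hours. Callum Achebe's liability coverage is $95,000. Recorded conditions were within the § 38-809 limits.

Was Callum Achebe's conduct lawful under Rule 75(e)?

(1) ≥30 days' notice — satisfied.
(a) own property — not satisfied.
(i) Schedule A material — holds.
(A) no prior violation — not satisfied.
(B) not (weather ok) — not satisfied.
(ii) = F OR F = false.
(b): T AND F → false.
(i) holds permit — met.
(A) ≤ 4 hrs duration — fails.
(B) start within hours — not satisfied.
(ii) = F OR F = false.
(iii) no residence in 50 ft — holds.
So (c) is not satisfied (T AND F AND T).
So (2) is not satisfied (F OR F OR F).
Overall = T AND F = false.

No — unlawful.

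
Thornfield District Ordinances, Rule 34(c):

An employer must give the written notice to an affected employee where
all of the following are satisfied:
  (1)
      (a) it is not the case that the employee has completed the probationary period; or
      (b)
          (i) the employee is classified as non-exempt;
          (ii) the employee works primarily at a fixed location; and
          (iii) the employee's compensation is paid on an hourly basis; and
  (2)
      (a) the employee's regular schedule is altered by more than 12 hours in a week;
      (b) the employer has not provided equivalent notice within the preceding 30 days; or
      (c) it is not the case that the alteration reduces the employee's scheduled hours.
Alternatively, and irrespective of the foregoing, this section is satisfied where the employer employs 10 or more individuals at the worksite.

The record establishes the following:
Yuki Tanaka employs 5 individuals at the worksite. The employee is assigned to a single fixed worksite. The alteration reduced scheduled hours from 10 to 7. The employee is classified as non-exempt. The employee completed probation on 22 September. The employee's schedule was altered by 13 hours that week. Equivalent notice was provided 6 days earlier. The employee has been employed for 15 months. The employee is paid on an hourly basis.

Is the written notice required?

(a) not (past probation) — not satisfied.
(i) non-exempt — satisfied.
(ii) fixed location — holds.
(iii) hourly-paid — met.
(b): T AND T AND T → true.
So (1) is satisfied (F OR T).
(a) schedule shift > 12h — satisfied.
(b) no recent notice — not satisfied.
(c) not (hours reduced) — not satisfied.
So (2) is satisfied (T OR F OR F).
So Overall is satisfied (T AND T).
Exception (≥ 10 at site) — not satisfied.
Result: main true OR exception false → true.

Yes — required.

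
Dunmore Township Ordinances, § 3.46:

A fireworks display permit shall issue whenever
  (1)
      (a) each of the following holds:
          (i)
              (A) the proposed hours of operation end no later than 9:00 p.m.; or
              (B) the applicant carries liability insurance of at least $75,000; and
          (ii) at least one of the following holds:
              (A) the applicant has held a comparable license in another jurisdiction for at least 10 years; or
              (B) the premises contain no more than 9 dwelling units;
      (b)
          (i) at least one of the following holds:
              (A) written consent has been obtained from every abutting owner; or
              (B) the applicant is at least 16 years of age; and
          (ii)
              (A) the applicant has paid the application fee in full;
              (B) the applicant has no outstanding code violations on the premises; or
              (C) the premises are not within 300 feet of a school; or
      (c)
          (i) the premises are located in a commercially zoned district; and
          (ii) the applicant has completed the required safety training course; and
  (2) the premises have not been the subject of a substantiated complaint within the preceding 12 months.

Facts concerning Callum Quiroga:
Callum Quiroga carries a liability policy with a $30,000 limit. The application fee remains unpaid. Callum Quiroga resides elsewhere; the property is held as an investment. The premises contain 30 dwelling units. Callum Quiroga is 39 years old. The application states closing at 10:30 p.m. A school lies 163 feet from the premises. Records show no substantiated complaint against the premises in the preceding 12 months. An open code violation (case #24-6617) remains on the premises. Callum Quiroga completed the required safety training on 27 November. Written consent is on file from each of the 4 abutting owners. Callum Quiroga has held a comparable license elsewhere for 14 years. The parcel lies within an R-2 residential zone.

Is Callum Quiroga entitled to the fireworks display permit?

No — denied.

(A) closes by 9 p.m. — fails.
(B) insurance ≥ $75,000 — fails.
So (i) is not satisfied (F OR F).
(A) prior license ≥ 10 yr — met.
(B) ≤ 9 units — not met.
(ii) = T OR F = true.
(a) = F AND T = false.
(A) all abutters consent — holds.
(B) age ≥ 16 — satisfied.
(i) = T OR T = true.
(A) fee paid — not satisfied.
(B) no code violations — not satisfied.
(C) ≥300 ft from school — fails.
So (ii) is not satisfied (F OR F OR F).
So (b) is not satisfied (T AND F).
(i) commercially zoned — fails.
(ii) safety training — met.
(c) = F AND T = false.
So (1) is not satisfied (F OR F OR F).
(2) no complaint in 12 mo. — met.
Overall = F AND T = false.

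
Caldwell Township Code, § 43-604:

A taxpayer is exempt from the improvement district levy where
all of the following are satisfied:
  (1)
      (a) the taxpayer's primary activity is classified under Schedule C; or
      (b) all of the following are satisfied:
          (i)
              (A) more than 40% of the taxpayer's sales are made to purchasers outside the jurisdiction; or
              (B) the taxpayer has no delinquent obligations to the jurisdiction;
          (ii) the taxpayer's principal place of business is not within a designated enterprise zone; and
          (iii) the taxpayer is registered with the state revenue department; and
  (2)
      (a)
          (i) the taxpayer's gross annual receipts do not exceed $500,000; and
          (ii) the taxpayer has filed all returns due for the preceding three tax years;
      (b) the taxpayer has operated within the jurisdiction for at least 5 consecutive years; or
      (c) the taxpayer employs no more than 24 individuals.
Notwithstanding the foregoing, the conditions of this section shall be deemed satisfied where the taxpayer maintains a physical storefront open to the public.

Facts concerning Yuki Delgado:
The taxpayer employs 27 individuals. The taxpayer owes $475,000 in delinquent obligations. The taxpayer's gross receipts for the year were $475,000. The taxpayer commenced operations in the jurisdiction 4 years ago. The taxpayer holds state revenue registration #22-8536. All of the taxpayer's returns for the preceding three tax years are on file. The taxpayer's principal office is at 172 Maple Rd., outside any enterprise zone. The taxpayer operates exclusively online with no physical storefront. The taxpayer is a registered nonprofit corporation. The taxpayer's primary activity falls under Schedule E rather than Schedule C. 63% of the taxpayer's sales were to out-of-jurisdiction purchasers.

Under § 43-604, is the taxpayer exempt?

(a) Schedule C activity — not satisfied.
(A) >40% out-of-jur. sales — holds.
(B) no delinquency — fails.
(i) = T OR F = true.
(ii) not (in enterprise zone) — satisfied.
(iii) state-registered — met.
So (b) is satisfied (T AND T AND T).
(1): F OR T → true.
(i) receipts ≤ $500,000 — holds.
(ii) returns current — holds.
So (a) is satisfied (T AND T).
(b) ≥ 5 yrs in jurisdiction — fails.
(c) ≤ 24 employees — fails.
(2) = T OR F OR F = true.
Overall = T AND T = true.
Exception (has storefront) — not satisfied.
Result: main true OR exception false → true.

Yes — exempt.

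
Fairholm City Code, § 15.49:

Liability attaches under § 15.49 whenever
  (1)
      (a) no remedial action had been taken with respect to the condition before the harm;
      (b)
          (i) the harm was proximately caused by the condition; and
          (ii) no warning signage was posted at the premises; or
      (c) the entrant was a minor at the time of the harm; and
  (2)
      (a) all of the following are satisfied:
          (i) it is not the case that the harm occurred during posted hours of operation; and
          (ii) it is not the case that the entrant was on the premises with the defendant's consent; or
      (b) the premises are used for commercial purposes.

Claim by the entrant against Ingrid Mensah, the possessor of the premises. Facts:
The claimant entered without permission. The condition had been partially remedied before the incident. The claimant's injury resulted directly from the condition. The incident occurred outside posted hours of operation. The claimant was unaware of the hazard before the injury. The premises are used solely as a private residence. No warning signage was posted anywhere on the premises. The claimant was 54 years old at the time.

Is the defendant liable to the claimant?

(a) no remedial action — not satisfied.
(i) proximate cause — holds.
(ii) no signage posted — met.
(b): T AND T → true.
(c) entrant a minor — not met.
(1) = F OR T OR F = true.
(i) not (during posted hours) — satisfied.
(ii) not (consent to enter) — holds.
(a) = T AND T = true.
(b) commercial use — not satisfied.
(2): T OR F → true.
So Overall is satisfied (T AND T).

Yes — liable.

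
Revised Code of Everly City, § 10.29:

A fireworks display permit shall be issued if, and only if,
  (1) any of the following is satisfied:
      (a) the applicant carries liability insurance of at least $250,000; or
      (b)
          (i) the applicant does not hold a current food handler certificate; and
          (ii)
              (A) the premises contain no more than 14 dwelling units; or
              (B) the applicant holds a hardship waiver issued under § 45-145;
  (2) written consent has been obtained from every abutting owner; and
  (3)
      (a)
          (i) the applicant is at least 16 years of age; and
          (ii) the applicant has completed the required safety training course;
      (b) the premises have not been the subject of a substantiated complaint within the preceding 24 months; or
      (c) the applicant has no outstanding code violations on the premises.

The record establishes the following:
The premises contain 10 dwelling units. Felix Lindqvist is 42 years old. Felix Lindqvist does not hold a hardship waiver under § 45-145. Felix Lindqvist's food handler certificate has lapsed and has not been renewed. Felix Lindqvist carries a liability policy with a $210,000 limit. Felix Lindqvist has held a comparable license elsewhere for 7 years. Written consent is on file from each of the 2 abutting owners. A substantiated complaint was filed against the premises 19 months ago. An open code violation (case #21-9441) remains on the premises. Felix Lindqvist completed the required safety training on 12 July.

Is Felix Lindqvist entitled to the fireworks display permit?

(a) insurance ≥ $250,000 — not met.
(i) not (food handler cert.) — satisfied.
(A) ≤ 14 units — met.
(B) hardship waiver — not met.
(ii) = T OR F = true.
(b) = T AND T = true.
(1) = F OR T = true.
(2) all abutters consent — holds.
(i) age ≥ 16 — satisfied.
(ii) safety training — satisfied.
(a): T AND T → true.
(b) no complaint in 24 mo. — not met.
(c) no code violations — fails.
So (3) is satisfied (T OR F OR F).
So Overall is satisfied (T AND T AND T).

Yes — granted.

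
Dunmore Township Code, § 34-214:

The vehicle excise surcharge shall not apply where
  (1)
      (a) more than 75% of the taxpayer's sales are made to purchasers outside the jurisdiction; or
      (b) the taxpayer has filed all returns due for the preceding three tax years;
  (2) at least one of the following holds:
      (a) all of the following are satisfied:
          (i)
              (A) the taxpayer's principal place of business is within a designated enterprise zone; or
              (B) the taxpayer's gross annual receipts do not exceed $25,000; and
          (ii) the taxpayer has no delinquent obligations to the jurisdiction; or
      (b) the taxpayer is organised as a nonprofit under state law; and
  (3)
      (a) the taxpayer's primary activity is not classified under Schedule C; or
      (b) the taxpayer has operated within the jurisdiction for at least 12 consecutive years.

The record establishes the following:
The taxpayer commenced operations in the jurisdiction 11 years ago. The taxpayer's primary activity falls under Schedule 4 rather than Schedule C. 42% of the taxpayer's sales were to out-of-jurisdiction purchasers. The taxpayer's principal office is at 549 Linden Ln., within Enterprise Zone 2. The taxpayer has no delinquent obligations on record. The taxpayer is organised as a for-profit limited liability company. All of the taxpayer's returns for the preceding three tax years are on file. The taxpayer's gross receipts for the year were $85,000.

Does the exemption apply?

Yes — exempt.

(a) >75% out-of-jur. sales — not met.
(b) returns current — holds.
(1): F OR T → true.
(A) in enterprise zone — satisfied.
(B) receipts ≤ $25,000 — not satisfied.
So (i) is satisfied (T OR F).
(ii) no delinquency — holds.
(a) = T AND T = true.
(b) nonprofit — fails.
So (2) is satisfied (T OR F).
(a) not (Schedule C activity) — met.
(b) ≥ 12 yrs in jurisdiction — not met.
So (3) is satisfied (T OR F).
So Overall is satisfied (T AND T AND T).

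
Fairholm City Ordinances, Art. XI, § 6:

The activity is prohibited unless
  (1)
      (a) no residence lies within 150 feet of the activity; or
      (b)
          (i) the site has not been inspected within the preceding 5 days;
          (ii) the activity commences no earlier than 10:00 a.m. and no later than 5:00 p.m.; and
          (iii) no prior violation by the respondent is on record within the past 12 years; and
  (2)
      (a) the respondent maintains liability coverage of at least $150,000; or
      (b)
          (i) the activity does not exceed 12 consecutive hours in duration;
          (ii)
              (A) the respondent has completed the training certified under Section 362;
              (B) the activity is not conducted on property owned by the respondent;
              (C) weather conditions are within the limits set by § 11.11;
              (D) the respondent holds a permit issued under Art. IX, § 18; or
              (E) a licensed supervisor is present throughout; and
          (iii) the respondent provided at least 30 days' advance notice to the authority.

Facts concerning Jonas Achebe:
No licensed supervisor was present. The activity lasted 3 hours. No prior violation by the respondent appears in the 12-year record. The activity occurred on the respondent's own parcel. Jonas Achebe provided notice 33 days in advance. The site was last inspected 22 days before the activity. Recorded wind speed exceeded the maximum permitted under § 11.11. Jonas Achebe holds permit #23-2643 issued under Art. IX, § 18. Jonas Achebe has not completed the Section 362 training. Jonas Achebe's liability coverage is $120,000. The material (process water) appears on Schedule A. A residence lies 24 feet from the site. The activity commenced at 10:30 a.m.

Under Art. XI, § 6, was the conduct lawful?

(a) no residence in 150 ft — not satisfied.
(i) not (site inspected) — met.
(ii) start within hours — satisfied.
(iii) no prior violation — met.
(b) = T AND T AND T = true.
(1) = F OR T = true.
(a) coverage ≥ $150,000 — not satisfied.
(i) ≤ 12 hrs duration — met.
(A) training certified — fails.
(B) not (own property) — not satisfied.
(C) weather ok — not met.
(D) holds permit — met.
(E) supervisor present — not satisfied.
(ii): F OR F OR F OR T OR F → true.
(iii) ≥30 days' notice — satisfied.
So (b) is satisfied (T AND T AND T).
So (2) is satisfied (F OR T).
Overall = T AND T = true.

Yes — lawful.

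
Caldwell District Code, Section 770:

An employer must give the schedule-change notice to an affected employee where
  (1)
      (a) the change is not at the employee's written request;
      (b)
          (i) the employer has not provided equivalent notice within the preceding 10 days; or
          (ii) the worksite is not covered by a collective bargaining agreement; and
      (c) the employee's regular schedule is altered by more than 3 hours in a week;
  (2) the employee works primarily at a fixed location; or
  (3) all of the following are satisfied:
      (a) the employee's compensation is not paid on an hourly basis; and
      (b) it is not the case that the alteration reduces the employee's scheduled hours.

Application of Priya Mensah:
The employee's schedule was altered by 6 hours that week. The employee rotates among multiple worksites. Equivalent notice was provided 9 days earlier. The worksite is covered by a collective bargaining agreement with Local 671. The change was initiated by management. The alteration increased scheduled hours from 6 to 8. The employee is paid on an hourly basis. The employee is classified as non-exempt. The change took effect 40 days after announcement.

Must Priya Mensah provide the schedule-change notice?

(a) not employee-requested — satisfied.
(i) no recent notice — fails.
(ii) no CBA — not satisfied.
(b): F OR F → false.
(c) schedule shift > 3h — holds.
(1) = T AND F AND T = false.
(2) fixed location — not satisfied.
(a) not (hourly-paid) — fails.
(b) not (hours reduced) — met.
(3) = F AND T = false.
So Overall is not satisfied (F OR F OR F).

No — not required.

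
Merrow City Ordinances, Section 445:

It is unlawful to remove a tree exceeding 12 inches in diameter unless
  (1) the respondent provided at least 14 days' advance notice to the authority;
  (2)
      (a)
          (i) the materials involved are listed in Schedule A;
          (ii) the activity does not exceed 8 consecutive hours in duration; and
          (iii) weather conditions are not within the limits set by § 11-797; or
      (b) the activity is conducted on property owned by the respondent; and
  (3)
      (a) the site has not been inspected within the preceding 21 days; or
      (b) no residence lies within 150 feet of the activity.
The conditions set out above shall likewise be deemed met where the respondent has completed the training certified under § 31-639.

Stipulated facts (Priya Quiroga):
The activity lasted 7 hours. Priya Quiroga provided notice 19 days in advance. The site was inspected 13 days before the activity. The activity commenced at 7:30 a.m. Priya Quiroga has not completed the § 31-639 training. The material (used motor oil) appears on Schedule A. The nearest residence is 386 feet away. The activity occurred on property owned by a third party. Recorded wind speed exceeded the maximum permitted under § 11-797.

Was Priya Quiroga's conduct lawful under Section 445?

(1) ≥14 days' notice — satisfied.
(i) Schedule A material — met.
(ii) ≤ 8 hrs duration — met.
(iii) not (weather ok) — satisfied.
So (a) is satisfied (T AND T AND T).
(b) own property — not met.
So (2) is satisfied (T OR F).
(a) not (site inspected) — not satisfied.
(b) no residence in 150 ft — holds.
(3): F OR T → true.
So Overall is satisfied (T AND T AND T).
Exception (training certified) — not satisfied.
Result: main true OR exception false → true.

Yes — lawful.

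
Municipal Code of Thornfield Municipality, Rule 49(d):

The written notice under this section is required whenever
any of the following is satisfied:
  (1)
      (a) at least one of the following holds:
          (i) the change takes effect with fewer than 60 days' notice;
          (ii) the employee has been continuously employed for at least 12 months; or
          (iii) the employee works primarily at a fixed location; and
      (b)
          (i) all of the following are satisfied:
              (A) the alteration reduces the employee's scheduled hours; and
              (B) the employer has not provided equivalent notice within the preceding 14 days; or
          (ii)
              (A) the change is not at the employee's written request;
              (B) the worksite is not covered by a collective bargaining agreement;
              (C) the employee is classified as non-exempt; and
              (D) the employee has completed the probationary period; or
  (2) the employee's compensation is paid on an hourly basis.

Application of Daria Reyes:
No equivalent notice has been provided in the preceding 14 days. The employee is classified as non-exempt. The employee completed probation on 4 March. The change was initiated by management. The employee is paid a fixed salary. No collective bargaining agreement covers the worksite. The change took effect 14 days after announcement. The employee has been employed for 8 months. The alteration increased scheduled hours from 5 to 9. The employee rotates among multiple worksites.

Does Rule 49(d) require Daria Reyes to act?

(i) < 60 days' notice — holds.
(ii) tenure ≥ 12 mo. — not met.
(iii) fixed location — fails.
(a) = T OR F OR F = true.
(A) hours reduced — not met.
(B) no recent notice — met.
(i): F AND T → false.
(A) not employee-requested — satisfied.
(B) no CBA — holds.
(C) non-exempt — met.
(D) past probation — met.
So (ii) is satisfied (T AND T AND T AND T).
(b) = F OR T = true.
So (1) is satisfied (T AND T).
(2) hourly-paid — not met.
Overall: T OR F → true.

Yes — required.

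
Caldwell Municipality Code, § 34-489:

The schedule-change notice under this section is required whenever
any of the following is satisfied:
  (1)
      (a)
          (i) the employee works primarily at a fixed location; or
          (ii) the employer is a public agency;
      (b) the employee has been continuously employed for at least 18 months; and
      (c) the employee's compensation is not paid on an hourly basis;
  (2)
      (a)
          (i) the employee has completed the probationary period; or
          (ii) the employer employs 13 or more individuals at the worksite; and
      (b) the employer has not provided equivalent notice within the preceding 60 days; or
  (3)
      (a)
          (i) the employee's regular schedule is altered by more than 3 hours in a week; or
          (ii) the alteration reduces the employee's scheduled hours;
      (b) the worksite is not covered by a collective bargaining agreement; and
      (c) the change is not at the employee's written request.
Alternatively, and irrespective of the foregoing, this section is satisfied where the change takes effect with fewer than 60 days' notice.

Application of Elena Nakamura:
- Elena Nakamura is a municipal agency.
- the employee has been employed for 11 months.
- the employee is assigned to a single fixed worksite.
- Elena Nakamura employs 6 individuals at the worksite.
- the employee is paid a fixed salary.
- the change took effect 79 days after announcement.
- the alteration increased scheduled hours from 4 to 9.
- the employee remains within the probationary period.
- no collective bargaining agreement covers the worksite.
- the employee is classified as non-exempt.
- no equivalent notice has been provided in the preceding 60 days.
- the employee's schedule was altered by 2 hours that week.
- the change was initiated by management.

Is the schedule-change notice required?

No — not required.

(i) fixed location — satisfied.
(ii) public agency — satisfied.
(a) = T OR T = true.
(b) tenure ≥ 18 mo. — not satisfied.
(c) not (hourly-paid) — holds.
(1): T AND F AND T → false.
(i) past probation — not satisfied.
(ii) ≥ 13 at site — fails.
(a): F OR F → false.
(b) no recent notice — satisfied.
(2): F AND T → false.
(i) schedule shift > 3h — fails.
(ii) hours reduced — fails.
So (a) is not satisfied (F OR F).
(b) no CBA — satisfied.
(c) not employee-requested — holds.
(3): F AND T AND T → false.
Overall = F OR F OR F = false.
Exception (< 60 days' notice) — not satisfied.
Result: main false OR exception false → false.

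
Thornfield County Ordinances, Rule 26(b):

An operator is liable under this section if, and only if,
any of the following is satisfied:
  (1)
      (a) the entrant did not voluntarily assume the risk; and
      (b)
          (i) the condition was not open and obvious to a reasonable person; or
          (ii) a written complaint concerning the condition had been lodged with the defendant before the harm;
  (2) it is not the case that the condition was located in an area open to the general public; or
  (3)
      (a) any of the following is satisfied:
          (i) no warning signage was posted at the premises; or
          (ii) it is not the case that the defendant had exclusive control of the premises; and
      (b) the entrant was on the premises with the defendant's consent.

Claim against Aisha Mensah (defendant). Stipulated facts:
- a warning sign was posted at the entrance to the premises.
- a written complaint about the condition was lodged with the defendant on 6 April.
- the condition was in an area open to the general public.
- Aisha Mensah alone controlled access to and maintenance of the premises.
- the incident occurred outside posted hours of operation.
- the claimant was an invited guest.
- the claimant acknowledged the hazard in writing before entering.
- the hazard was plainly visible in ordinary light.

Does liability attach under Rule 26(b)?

No — not liable.

(a) no assumed risk — fails.
(i) not open/obvious — not satisfied.
(ii) complaint lodged — holds.
So (b) is satisfied (F OR T).
So (1) is not satisfied (F AND T).
(2) not (public area) — not met.
(i) no signage posted — fails.
(ii) not (exclusive control) — not met.
(a) = F OR F = false.
(b) consent to enter — holds.
So (3) is not satisfied (F AND T).
So Overall is not satisfied (F OR F OR F).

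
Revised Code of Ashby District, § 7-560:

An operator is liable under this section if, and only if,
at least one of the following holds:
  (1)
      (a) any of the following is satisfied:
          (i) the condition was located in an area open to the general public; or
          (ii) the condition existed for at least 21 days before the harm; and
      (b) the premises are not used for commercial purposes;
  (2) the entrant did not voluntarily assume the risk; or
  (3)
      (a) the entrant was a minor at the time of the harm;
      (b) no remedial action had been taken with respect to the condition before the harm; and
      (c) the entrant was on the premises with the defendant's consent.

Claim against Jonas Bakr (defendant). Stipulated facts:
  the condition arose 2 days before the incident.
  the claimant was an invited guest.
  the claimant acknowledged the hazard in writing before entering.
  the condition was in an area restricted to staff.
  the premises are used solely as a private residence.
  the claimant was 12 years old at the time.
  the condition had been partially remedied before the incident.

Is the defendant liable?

No — not liable.

(i) public area — not met.
(ii) condition ≥21 days old — not met.
(a): F OR F → false.
(b) not (commercial use) — satisfied.
So (1) is not satisfied (F AND T).
(2) no assumed risk — fails.
(a) entrant a minor — met.
(b) no remedial action — not satisfied.
(c) consent to enter — holds.
(3) = T AND F AND T = false.
Overall = F OR F OR F = false.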